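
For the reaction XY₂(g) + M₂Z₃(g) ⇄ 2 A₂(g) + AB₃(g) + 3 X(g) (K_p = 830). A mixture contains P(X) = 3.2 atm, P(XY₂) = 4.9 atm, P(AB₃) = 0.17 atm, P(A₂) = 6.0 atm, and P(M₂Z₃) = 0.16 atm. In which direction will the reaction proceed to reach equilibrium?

toward products

Q_p = P(A₂)²·P(AB₃)·P(X)³ / (P(XY₂)·P(M₂Z₃)) = (6.0)²·(0.17)·(3.2)³ / ((4.9)·(0.16)) = 260
Q_p = 260 < K_p = 830, so the forward reaction proceeds.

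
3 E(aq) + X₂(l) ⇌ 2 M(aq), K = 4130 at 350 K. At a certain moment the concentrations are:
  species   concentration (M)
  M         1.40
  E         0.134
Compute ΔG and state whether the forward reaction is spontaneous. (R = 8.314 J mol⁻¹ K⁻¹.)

(X₂ is a pure liquid — omitted from Q.)
Q = [M]² / [E]³ = (1.40)² / (0.134)³ = 815
ΔG = RT ln(Q/K) = (8.314 J mol⁻¹ K⁻¹)(350 K) × ln(815/4130)
   = (2.910 kJ/mol)(-1.623) = -4.72 kJ/mol
ΔG < 0, so the forward reaction is spontaneous (proceeds forward).

ΔG = -4.72 kJ/mol; the forward reaction is spontaneous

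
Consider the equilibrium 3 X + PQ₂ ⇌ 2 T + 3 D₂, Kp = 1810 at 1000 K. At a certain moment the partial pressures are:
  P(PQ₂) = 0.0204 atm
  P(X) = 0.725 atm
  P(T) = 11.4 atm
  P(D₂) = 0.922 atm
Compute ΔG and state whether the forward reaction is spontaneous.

Qp = P(T)²·P(D₂)³ / (P(X)³·P(PQ₂)) = (11.4)²·(0.922)³ / ((0.725)³·(0.0204)) = 13100
ΔG = RT ln(Qp/Kp) = (8.314 J mol⁻¹ K⁻¹)(1000 K) × ln(13100/1810)
   = (8.314 kJ/mol)(1.979) = 16.5 kJ/mol
ΔG > 0, so the forward reaction is non-spontaneous (proceeds in reverse).

ΔG = 16.5 kJ/mol; the forward reaction is non-spontaneous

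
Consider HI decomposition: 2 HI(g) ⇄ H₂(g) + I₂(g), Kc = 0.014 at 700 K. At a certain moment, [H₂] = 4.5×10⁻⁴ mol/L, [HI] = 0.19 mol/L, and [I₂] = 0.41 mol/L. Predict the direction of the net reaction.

forward (toward products)

Qc = [H₂]·[I₂] / [HI]² = (4.5×10⁻⁴)·(0.41) / (0.19)² = 0.0051
Qc = 0.0051 < Kc = 0.014, so the forward reaction proceeds.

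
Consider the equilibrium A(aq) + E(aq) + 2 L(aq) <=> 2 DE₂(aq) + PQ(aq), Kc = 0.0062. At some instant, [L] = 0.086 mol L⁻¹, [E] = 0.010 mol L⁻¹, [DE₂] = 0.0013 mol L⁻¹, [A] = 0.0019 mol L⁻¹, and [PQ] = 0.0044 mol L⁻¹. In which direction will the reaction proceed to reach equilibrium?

Qc = [DE₂]²·[PQ] / ([A]·[E]·[L]²) = (0.0013)²·(0.0044) / ((0.0019)·(0.010)·(0.086)²) = 0.053
Qc = 0.053 > Kc = 0.0062, so the reverse reaction proceeds.

to the left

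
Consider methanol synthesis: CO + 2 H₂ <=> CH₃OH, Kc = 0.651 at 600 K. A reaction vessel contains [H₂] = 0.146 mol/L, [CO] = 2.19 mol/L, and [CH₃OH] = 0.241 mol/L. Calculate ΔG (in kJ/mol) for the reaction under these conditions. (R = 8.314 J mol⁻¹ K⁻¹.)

Qc = [CH₃OH] / ([CO]·[H₂]²) = (0.241) / ((2.19)·(0.146)²) = 5.16
ΔG = RT ln(Qc/Kc) = (8.314 J mol⁻¹ K⁻¹)(600 K) × ln(5.16/0.651)
   = (4.988 kJ/mol)(2.070) = 10.3 kJ/mol
ΔG > 0, so the forward reaction is non-spontaneous (proceeds in reverse).

ΔG = 10.3 kJ/mol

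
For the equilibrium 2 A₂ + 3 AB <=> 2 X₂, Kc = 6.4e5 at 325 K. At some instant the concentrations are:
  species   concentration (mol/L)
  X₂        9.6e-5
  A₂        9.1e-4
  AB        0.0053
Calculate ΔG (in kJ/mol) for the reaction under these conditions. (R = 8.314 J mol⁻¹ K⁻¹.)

ΔG = -5.80 kJ/mol

Qc = [X₂]² / ([A₂]²·[AB]³) = (9.6e-5)² / ((9.1e-4)²·(0.0053)³) = 74800
ΔG = RT ln(Qc/Kc) = (8.314 J mol⁻¹ K⁻¹)(325 K) × ln(74800/6.4e5)
   = (2.702 kJ/mol)(-2.147) = -5.80 kJ/mol
ΔG < 0, so the forward reaction is spontaneous (proceeds forward).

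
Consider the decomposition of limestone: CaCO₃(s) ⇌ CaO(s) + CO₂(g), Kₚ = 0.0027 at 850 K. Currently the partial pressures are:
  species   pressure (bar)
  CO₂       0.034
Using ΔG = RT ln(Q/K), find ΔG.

(CaCO₃, CaO are pure solids — omitted from Qₚ.)
Qₚ = P(CO₂) = 0.0340
ΔG = RT ln(Qₚ/Kₚ) = (8.314 J mol⁻¹ K⁻¹)(850 K) × ln(0.0340/0.0027)
   = (7.067 kJ/mol)(2.533) = 17.9 kJ/mol
ΔG > 0, so the forward reaction is non-spontaneous (proceeds in reverse).

ΔG = 17.9 kJ/mol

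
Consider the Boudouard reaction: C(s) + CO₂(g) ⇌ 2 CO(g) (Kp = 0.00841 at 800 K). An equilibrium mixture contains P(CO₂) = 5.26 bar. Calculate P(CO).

P(CO) = 0.210 bar

(C is a pure solid — omitted from Kp.)
At equilibrium, Kp = P(CO)² / P(CO₂) = 0.00841.
(P(CO))² / (5.26) = 0.00841
P(CO)² = 0.0442 ⇒ P(CO) = 0.210 bar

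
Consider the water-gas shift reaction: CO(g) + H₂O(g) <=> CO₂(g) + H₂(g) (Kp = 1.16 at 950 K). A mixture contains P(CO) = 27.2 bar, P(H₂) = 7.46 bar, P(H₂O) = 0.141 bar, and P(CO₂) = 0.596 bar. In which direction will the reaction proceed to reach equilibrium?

at equilibrium

Qp = P(CO₂)·P(H₂) / (P(CO)·P(H₂O)) = (0.596)·(7.46) / ((27.2)·(0.141)) = 1.16
Qp = 1.16 = Kp, so the system is already at equilibrium.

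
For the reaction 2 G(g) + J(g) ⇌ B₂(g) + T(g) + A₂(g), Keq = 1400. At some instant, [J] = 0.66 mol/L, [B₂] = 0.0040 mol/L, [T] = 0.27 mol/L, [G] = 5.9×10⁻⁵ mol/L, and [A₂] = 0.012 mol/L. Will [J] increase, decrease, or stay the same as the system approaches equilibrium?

increase

Q = [B₂]·[T]·[A₂] / ([G]²·[J]) = (0.0040)·(0.27)·(0.012) / ((5.9×10⁻⁵)²·(0.66)) = 5600
Q = 5600 > Keq = 1400: net reverse reaction.
J is a reactant, so it increases.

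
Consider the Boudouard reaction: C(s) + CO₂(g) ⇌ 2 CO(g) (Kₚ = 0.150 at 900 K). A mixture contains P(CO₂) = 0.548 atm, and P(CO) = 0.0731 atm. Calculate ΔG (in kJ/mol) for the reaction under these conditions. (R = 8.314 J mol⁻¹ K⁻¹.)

(C is a pure solid — omitted from Qₚ.)
Qₚ = P(CO)² / P(CO₂) = (0.0731)² / (0.548) = 0.00975
ΔG = RT ln(Qₚ/Kₚ) = (8.314 J mol⁻¹ K⁻¹)(900 K) × ln(0.00975/0.150)
   = (7.483 kJ/mol)(-2.733) = -20.5 kJ/mol
ΔG < 0, so the forward reaction is spontaneous (proceeds forward).

ΔG = -20.5 kJ/mol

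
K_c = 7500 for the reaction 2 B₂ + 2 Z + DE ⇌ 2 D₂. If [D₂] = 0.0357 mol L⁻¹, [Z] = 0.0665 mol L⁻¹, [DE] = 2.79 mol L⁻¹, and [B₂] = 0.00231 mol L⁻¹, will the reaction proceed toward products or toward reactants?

Q_c = [D₂]² / ([B₂]²·[Z]²·[DE]) = (0.0357)² / ((0.00231)²·(0.0665)²·(2.79)) = 19400
Q_c = 19400 > K_c = 7500, so the reverse reaction proceeds.

reverse (toward reactants)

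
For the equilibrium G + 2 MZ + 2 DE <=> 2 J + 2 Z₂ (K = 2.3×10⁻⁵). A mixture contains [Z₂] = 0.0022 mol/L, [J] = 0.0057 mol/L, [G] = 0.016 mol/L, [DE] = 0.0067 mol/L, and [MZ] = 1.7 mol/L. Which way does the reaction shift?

to the left

Q = [J]²·[Z₂]² / ([G]·[MZ]²·[DE]²) = (0.0057)²·(0.0022)² / ((0.016)·(1.7)²·(0.0067)²) = 7.6×10⁻⁵
Q = 7.6×10⁻⁵ > K = 2.3×10⁻⁵, so the reverse reaction proceeds.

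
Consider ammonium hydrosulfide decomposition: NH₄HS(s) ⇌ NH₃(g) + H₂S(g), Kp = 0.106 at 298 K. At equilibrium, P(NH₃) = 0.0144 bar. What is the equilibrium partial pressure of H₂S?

(NH₄HS is a pure solid — omitted from Kp.)
At equilibrium, Kp = P(NH₃)·P(H₂S) = 0.106.
(0.0144)·(P(H₂S)) = 0.106
P(H₂S) = 7.36 bar

P(H₂S) = 7.36 bar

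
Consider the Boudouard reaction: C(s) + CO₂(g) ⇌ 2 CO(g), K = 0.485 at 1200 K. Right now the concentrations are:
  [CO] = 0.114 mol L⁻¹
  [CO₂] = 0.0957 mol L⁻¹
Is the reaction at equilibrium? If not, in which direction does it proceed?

(C is a pure solid — omitted from Q.)
Q = [CO]² / [CO₂] = (0.114)² / (0.0957) = 0.136
Q = 0.136 < K = 0.485, so the forward reaction proceeds.

toward products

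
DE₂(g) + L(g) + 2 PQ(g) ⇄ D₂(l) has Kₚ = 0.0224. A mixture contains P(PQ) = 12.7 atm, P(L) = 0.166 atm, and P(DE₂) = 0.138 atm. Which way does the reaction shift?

(D₂ is a pure liquid — omitted from Qₚ.)
Qₚ = 1 / (P(DE₂)·P(L)·P(PQ)²) = 1 / ((0.138)·(0.166)·(12.7)²) = 0.271
Qₚ = 0.271 > Kₚ = 0.0224, so the reverse reaction proceeds.

reverse (toward reactants)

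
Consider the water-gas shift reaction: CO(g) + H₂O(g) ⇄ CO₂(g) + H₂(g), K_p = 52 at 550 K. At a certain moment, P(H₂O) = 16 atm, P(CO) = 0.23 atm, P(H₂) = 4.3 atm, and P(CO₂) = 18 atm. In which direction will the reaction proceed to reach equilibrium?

Q_p = P(CO₂)·P(H₂) / (P(CO)·P(H₂O)) = (18)·(4.3) / ((0.23)·(16)) = 21
Q_p = 21 < K_p = 52, so the forward reaction proceeds.

toward products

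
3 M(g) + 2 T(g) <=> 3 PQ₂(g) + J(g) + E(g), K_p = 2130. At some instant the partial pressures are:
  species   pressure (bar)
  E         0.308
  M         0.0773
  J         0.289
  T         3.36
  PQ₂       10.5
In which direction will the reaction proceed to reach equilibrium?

toward reactants

Q_p = P(PQ₂)³·P(J)·P(E) / (P(M)³·P(T)²) = (10.5)³·(0.289)·(0.308) / ((0.0773)³·(3.36)²) = 19800
Q_p = 19800 > K_p = 2130, so the reverse reaction proceeds.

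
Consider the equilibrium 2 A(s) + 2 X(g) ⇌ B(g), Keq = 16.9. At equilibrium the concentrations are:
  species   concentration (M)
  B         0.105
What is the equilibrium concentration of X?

(A is a pure solid — omitted from Keq.)
At equilibrium, Keq = [B] / [X]² = 16.9.
(0.105) / ([X])² = 16.9
[X]² = 0.00621 ⇒ [X] = 0.0788 M

[X] = 0.0788 M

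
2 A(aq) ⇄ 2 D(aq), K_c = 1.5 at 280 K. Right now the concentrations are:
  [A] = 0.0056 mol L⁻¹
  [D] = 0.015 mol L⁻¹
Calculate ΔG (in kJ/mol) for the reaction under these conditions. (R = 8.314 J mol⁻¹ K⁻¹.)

ΔG = 3.64 kJ/mol

Q_c = [D]² / [A]² = (0.015)² / (0.0056)² = 7.17
ΔG = RT ln(Q_c/K_c) = (8.314 J mol⁻¹ K⁻¹)(280 K) × ln(7.17/1.5)
   = (2.328 kJ/mol)(1.564) = 3.64 kJ/mol
ΔG > 0, so the forward reaction is non-spontaneous (proceeds in reverse).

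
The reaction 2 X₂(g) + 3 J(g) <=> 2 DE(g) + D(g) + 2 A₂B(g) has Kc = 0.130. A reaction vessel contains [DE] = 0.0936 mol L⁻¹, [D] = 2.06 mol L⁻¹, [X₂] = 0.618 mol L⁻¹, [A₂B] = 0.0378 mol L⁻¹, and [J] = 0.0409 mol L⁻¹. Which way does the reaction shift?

toward reactants

Qc = [DE]²·[D]·[A₂B]² / ([X₂]²·[J]³) = (0.0936)²·(2.06)·(0.0378)² / ((0.618)²·(0.0409)³) = 0.987
Qc = 0.987 > Kc = 0.130, so the reverse reaction proceeds.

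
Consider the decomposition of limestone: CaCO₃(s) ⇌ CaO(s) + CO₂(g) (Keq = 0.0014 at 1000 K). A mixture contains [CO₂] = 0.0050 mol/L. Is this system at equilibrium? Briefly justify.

no; Q > K, reaction proceeds in reverse

(CaCO₃, CaO are pure solids — omitted from Q.)
Q = [CO₂] = 0.0050
Q = 0.0050 > Keq = 0.0014: net reverse reaction.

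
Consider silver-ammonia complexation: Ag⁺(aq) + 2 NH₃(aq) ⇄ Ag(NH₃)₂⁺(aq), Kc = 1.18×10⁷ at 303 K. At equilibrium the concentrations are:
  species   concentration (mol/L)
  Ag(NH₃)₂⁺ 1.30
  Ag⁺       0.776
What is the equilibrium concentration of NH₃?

[NH₃] = 3.77×10⁻⁴ mol/L

At equilibrium, Kc = [Ag(NH₃)₂⁺] / ([Ag⁺]·[NH₃]²) = 1.18×10⁷.
(1.30) / ((0.776)·([NH₃])²) = 1.18×10⁷
[NH₃]² = 1.42×10⁻⁷ ⇒ [NH₃] = 3.77×10⁻⁴ mol/L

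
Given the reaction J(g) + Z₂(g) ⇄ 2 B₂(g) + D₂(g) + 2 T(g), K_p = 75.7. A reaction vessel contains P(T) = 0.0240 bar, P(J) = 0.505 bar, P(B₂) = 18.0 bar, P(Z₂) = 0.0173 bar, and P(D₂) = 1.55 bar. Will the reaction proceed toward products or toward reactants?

in the forward direction

Q_p = P(B₂)²·P(D₂)·P(T)² / (P(J)·P(Z₂)) = (18.0)²·(1.55)·(0.0240)² / ((0.505)·(0.0173)) = 33.1
Q_p = 33.1 < K_p = 75.7, so the forward reaction proceeds.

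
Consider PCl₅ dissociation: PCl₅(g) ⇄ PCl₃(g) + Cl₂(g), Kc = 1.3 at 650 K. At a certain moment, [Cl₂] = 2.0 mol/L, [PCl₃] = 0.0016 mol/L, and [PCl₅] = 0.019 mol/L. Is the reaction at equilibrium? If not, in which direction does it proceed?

in the forward direction

Qc = [PCl₃]·[Cl₂] / [PCl₅] = (0.0016)·(2.0) / (0.019) = 0.17
Qc = 0.17 < Kc = 1.3, so the forward reaction proceeds.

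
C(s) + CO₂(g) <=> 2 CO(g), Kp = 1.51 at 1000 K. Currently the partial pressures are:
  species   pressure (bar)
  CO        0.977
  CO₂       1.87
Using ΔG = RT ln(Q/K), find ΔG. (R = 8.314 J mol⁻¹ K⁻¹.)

(C is a pure solid — omitted from Qp.)
Qp = P(CO)² / P(CO₂) = (0.977)² / (1.87) = 0.510
ΔG = RT ln(Qp/Kp) = (8.314 J mol⁻¹ K⁻¹)(1000 K) × ln(0.510/1.51)
   = (8.314 kJ/mol)(-1.085) = -9.02 kJ/mol
ΔG < 0, so the forward reaction is spontaneous (proceeds forward).

ΔG = -9.02 kJ/mol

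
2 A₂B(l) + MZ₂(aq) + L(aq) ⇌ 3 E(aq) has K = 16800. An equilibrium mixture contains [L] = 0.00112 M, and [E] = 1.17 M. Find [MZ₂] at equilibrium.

(A₂B is a pure liquid — omitted from K.)
At equilibrium, K = [E]³ / ([MZ₂]·[L]) = 16800.
(1.17)³ / (([MZ₂])·(0.00112)) = 16800
[MZ₂] = 0.0851 M

[MZ₂] = 0.0851 M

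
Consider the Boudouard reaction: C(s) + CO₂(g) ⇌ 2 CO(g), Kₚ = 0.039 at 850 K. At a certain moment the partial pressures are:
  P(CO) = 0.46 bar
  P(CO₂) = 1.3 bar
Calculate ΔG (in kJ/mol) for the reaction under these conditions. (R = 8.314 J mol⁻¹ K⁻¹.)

(C is a pure solid — omitted from Qₚ.)
Qₚ = P(CO)² / P(CO₂) = (0.46)² / (1.3) = 0.163
ΔG = RT ln(Qₚ/Kₚ) = (8.314 J mol⁻¹ K⁻¹)(850 K) × ln(0.163/0.039)
   = (7.067 kJ/mol)(1.430) = 10.1 kJ/mol
ΔG > 0, so the forward reaction is non-spontaneous (proceeds in reverse).

ΔG = 10.1 kJ/mol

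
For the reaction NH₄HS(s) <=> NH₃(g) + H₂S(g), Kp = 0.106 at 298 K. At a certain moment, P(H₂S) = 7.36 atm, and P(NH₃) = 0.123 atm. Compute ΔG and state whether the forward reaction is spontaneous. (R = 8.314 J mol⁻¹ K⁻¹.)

ΔG = 5.31 kJ/mol; the forward reaction is non-spontaneous

(NH₄HS is a pure solid — omitted from Qp.)
Qp = P(NH₃)·P(H₂S) = (0.123)·(7.36) = 0.905
ΔG = RT ln(Qp/Kp) = (8.314 J mol⁻¹ K⁻¹)(298 K) × ln(0.905/0.106)
   = (2.478 kJ/mol)(2.144) = 5.31 kJ/mol
ΔG > 0, so the forward reaction is non-spontaneous (proceeds in reverse).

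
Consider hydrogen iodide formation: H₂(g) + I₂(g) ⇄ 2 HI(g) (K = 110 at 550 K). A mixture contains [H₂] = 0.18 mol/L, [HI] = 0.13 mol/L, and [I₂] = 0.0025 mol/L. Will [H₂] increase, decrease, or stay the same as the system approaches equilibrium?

decrease

Q = [HI]² / ([H₂]·[I₂]) = (0.13)² / ((0.18)·(0.0025)) = 38
Q = 38 < K = 110: net forward reaction.
H₂ is a reactant, so it decreases.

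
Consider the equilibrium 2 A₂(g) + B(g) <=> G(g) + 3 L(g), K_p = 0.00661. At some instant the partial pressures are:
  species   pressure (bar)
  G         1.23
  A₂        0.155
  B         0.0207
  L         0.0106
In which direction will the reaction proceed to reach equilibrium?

toward products

Q_p = P(G)·P(L)³ / (P(A₂)²·P(B)) = (1.23)·(0.0106)³ / ((0.155)²·(0.0207)) = 0.00295
Q_p = 0.00295 < K_p = 0.00661, so the forward reaction proceeds.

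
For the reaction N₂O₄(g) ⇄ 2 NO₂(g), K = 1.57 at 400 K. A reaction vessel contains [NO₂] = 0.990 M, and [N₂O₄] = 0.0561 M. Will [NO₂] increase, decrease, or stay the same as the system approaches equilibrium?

Q = [NO₂]² / [N₂O₄] = (0.990)² / (0.0561) = 17.5
Q = 17.5 > K = 1.57: net reverse reaction.
NO₂ is a product, so it decreases.

decrease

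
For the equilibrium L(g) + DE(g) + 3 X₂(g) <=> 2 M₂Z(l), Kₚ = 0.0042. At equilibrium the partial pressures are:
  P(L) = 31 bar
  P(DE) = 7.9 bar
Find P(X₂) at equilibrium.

(M₂Z is a pure liquid — omitted from Kₚ.)
At equilibrium, Kₚ = 1 / (P(L)·P(DE)·P(X₂)³) = 0.0042.
1 / ((31)·(7.9)·(P(X₂))³) = 0.0042
P(X₂)³ = 0.972 ⇒ P(X₂) = 0.99 bar

P(X₂) = 0.99 bar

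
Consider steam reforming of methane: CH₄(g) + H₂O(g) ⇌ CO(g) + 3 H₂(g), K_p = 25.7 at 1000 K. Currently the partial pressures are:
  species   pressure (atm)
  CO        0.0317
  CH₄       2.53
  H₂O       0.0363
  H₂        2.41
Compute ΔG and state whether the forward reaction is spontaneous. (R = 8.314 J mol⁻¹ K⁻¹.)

ΔG = -13.9 kJ/mol; the forward reaction is spontaneous

Q_p = P(CO)·P(H₂)³ / (P(CH₄)·P(H₂O)) = (0.0317)·(2.41)³ / ((2.53)·(0.0363)) = 4.83
ΔG = RT ln(Q_p/K_p) = (8.314 J mol⁻¹ K⁻¹)(1000 K) × ln(4.83/25.7)
   = (8.314 kJ/mol)(-1.672) = -13.9 kJ/mol
ΔG < 0, so the forward reaction is spontaneous (proceeds forward).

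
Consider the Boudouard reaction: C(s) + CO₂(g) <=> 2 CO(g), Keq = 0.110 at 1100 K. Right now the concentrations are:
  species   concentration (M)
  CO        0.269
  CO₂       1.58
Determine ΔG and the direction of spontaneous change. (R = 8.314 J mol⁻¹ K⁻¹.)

ΔG = -8.01 kJ/mol; the forward reaction is spontaneous

(C is a pure solid — omitted from Q.)
Q = [CO]² / [CO₂] = (0.269)² / (1.58) = 0.0458
ΔG = RT ln(Q/Keq) = (8.314 J mol⁻¹ K⁻¹)(1100 K) × ln(0.0458/0.110)
   = (9.145 kJ/mol)(-0.8762) = -8.01 kJ/mol
ΔG < 0, so the forward reaction is spontaneous (proceeds forward).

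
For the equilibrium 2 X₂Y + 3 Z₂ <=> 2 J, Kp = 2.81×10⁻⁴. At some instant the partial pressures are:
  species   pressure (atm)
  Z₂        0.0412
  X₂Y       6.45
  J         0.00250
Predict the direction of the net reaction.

toward reactants

Qp = P(J)² / (P(X₂Y)²·P(Z₂)³) = (0.00250)² / ((6.45)²·(0.0412)³) = 0.00215
Qp = 0.00215 > Kp = 2.81×10⁻⁴, so the reverse reaction proceeds.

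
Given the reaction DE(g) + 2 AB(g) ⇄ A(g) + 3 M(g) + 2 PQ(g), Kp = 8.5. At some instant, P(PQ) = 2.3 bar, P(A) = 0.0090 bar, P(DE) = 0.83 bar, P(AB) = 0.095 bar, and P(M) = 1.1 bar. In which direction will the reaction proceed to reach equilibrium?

Qp = P(A)·P(M)³·P(PQ)² / (P(DE)·P(AB)²) = (0.0090)·(1.1)³·(2.3)² / ((0.83)·(0.095)²) = 8.5
Qp = 8.5 = Kp, so the system is already at equilibrium.

no net change (already at equilibrium)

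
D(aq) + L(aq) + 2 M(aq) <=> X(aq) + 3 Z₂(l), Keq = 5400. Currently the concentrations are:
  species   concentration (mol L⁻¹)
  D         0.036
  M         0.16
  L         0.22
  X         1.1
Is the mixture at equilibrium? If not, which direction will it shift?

(Z₂ is a pure liquid — omitted from Q.)
Q = [X] / ([D]·[L]·[M]²) = (1.1) / ((0.036)·(0.22)·(0.16)²) = 5400
Q = 5400 = Keq; the system is at equilibrium.

yes, at equilibrium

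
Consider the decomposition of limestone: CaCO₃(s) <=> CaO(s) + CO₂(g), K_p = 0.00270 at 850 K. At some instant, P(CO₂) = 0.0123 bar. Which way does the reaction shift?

(CaCO₃, CaO are pure solids — omitted from Q_p.)
Q_p = P(CO₂) = 0.0123
Q_p = 0.0123 > K_p = 0.00270, so the reverse reaction proceeds.

in the reverse direction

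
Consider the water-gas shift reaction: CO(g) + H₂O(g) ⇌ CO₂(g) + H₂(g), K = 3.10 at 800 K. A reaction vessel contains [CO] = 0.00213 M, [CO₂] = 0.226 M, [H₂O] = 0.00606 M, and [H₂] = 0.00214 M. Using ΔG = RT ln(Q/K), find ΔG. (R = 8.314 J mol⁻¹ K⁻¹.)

Q = [CO₂]·[H₂] / ([CO]·[H₂O]) = (0.226)·(0.00214) / ((0.00213)·(0.00606)) = 37.5
ΔG = RT ln(Q/K) = (8.314 J mol⁻¹ K⁻¹)(800 K) × ln(37.5/3.10)
   = (6.651 kJ/mol)(2.493) = 16.6 kJ/mol
ΔG > 0, so the forward reaction is non-spontaneous (proceeds in reverse).

ΔG = 16.6 kJ/mol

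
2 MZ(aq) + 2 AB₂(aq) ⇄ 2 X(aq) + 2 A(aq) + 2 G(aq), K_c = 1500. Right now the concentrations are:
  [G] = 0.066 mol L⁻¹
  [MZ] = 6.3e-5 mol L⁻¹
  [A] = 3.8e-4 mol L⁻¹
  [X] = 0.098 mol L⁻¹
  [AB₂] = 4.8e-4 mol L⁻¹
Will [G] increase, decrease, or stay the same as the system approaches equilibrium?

decrease

Q_c = [X]²·[A]²·[G]² / ([MZ]²·[AB₂]²) = (0.098)²·(3.8e-4)²·(0.066)² / ((6.3e-5)²·(4.8e-4)²) = 6600
Q_c = 6600 > K_c = 1500: net reverse reaction.
G is a product, so it decreases.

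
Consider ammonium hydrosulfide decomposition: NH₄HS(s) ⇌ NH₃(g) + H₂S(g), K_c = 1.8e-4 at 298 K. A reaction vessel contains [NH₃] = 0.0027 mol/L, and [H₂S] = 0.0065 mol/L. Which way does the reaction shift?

toward products

(NH₄HS is a pure solid — omitted from Q_c.)
Q_c = [NH₃]·[H₂S] = (0.0027)·(0.0065) = 1.8e-5
Q_c = 1.8e-5 < K_c = 1.8e-4, so the forward reaction proceeds.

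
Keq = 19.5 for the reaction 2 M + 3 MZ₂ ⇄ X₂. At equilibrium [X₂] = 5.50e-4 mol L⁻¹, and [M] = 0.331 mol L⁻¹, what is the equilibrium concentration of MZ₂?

At equilibrium, Keq = [X₂] / ([M]²·[MZ₂]³) = 19.5.
(5.50e-4) / ((0.331)²·([MZ₂])³) = 19.5
[MZ₂]³ = 2.57e-4 ⇒ [MZ₂] = 0.0636 mol L⁻¹

[MZ₂] = 0.0636 mol L⁻¹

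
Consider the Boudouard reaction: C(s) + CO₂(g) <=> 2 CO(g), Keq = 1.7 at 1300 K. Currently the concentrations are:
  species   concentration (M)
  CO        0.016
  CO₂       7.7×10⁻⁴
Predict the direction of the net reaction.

(C is a pure solid — omitted from Q.)
Q = [CO]² / [CO₂] = (0.016)² / (7.7×10⁻⁴) = 0.33
Q = 0.33 < Keq = 1.7, so the forward reaction proceeds.

in the forward direction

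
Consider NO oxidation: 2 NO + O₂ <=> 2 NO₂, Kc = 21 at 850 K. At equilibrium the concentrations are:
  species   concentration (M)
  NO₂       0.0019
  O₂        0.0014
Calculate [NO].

[NO] = 0.011 M

At equilibrium, Kc = [NO₂]² / ([NO]²·[O₂]) = 21.
(0.0019)² / (([NO])²·(0.0014)) = 21
[NO]² = 1.23×10⁻⁴ ⇒ [NO] = 0.011 M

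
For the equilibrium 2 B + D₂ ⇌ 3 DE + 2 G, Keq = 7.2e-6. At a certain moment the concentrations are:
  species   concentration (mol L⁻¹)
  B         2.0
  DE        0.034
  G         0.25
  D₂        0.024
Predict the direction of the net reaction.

in the reverse direction

Q = [DE]³·[G]² / ([B]²·[D₂]) = (0.034)³·(0.25)² / ((2.0)²·(0.024)) = 2.6e-5
Q = 2.6e-5 > Keq = 7.2e-6, so the reverse reaction proceeds.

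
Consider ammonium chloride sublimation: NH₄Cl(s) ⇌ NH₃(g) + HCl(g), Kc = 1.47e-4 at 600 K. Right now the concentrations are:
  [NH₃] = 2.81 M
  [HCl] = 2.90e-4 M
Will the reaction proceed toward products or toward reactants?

to the left

(NH₄Cl is a pure solid — omitted from Qc.)
Qc = [NH₃]·[HCl] = (2.81)·(2.90e-4) = 8.15e-4
Qc = 8.15e-4 > Kc = 1.47e-4, so the reverse reaction proceeds.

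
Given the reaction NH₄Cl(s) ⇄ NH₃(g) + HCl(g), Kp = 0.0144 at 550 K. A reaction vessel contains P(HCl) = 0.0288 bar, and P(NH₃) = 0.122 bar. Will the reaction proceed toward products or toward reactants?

toward products

(NH₄Cl is a pure solid — omitted from Qp.)
Qp = P(NH₃)·P(HCl) = (0.122)·(0.0288) = 0.00351
Qp = 0.00351 < Kp = 0.0144, so the forward reaction proceeds.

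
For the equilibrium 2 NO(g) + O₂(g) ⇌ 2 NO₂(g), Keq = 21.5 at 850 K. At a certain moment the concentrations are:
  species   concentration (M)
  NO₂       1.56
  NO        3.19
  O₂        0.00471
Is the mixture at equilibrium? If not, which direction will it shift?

Q = [NO₂]² / ([NO]²·[O₂]) = (1.56)² / ((3.19)²·(0.00471)) = 50.8
Q = 50.8 > Keq = 21.5: net reverse reaction.

no; Q > K, reaction proceeds in reverse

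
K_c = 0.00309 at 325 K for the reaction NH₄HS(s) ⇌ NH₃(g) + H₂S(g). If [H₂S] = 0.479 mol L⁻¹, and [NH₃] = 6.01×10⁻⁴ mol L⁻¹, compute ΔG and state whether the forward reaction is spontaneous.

ΔG = -6.41 kJ/mol; the forward reaction is spontaneous

(NH₄HS is a pure solid — omitted from Q_c.)
Q_c = [NH₃]·[H₂S] = (6.01×10⁻⁴)·(0.479) = 2.88×10⁻⁴
ΔG = RT ln(Q_c/K_c) = (8.314 J mol⁻¹ K⁻¹)(325 K) × ln(2.88×10⁻⁴/0.00309)
   = (2.702 kJ/mol)(-2.373) = -6.41 kJ/mol
ΔG < 0, so the forward reaction is spontaneous (proceeds forward).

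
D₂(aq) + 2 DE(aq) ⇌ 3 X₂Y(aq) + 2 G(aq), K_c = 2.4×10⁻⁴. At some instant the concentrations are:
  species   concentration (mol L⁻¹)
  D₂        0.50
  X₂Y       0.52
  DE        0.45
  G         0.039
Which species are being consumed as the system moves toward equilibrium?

Q_c = [X₂Y]³·[G]² / ([D₂]·[DE]²) = (0.52)³·(0.039)² / ((0.50)·(0.45)²) = 0.0021
Q_c = 0.0021 > K_c = 2.4×10⁻⁴: net reverse reaction.

X₂Y, G (products)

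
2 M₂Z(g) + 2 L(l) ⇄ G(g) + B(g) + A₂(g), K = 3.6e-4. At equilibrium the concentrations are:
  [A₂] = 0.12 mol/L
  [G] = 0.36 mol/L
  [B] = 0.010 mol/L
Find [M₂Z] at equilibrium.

[M₂Z] = 1.1 mol/L

(L is a pure liquid — omitted from K.)
At equilibrium, K = [G]·[B]·[A₂] / [M₂Z]² = 3.6e-4.
(0.36)·(0.010)·(0.12) / ([M₂Z])² = 3.6e-4
[M₂Z]² = 1.20 ⇒ [M₂Z] = 1.1 mol/L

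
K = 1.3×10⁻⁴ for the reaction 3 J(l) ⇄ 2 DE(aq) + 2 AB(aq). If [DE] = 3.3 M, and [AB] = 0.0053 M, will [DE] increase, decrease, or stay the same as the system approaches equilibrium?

decrease

(J is a pure liquid — omitted from Q.)
Q = [DE]²·[AB]² = (3.3)²·(0.0053)² = 3.1×10⁻⁴
Q = 3.1×10⁻⁴ > K = 1.3×10⁻⁴: net reverse reaction.
DE is a product, so it decreases.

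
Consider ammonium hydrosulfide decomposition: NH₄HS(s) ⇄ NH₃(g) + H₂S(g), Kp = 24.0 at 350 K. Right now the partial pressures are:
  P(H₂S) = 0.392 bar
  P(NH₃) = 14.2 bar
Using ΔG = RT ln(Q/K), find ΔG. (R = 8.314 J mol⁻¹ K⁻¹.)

ΔG = -4.25 kJ/mol

(NH₄HS is a pure solid — omitted from Qp.)
Qp = P(NH₃)·P(H₂S) = (14.2)·(0.392) = 5.57
ΔG = RT ln(Qp/Kp) = (8.314 J mol⁻¹ K⁻¹)(350 K) × ln(5.57/24.0)
   = (2.910 kJ/mol)(-1.461) = -4.25 kJ/mol
ΔG < 0, so the forward reaction is spontaneous (proceeds forward).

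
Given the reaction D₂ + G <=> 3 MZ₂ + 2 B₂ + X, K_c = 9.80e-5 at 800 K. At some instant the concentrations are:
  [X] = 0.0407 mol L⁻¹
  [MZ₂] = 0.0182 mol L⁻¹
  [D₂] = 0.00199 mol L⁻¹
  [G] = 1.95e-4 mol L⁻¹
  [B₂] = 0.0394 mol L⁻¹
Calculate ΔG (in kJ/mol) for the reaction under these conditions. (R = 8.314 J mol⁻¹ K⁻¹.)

Q_c = [MZ₂]³·[B₂]²·[X] / ([D₂]·[G]) = (0.0182)³·(0.0394)²·(0.0407) / ((0.00199)·(1.95e-4)) = 9.82e-4
ΔG = RT ln(Q_c/K_c) = (8.314 J mol⁻¹ K⁻¹)(800 K) × ln(9.82e-4/9.80e-5)
   = (6.651 kJ/mol)(2.305) = 15.3 kJ/mol
ΔG > 0, so the forward reaction is non-spontaneous (proceeds in reverse).

ΔG = 15.3 kJ/mol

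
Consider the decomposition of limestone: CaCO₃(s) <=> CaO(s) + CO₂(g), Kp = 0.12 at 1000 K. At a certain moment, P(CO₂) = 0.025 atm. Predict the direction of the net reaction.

(CaCO₃, CaO are pure solids — omitted from Qp.)
Qp = P(CO₂) = 0.025
Qp = 0.025 < Kp = 0.12, so the forward reaction proceeds.

to the right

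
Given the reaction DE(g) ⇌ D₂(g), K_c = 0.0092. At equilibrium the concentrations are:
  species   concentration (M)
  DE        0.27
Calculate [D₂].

[D₂] = 0.0025 M

At equilibrium, K_c = [D₂] / [DE] = 0.0092.
([D₂]) / (0.27) = 0.0092
[D₂] = 0.00248 = 0.0025 M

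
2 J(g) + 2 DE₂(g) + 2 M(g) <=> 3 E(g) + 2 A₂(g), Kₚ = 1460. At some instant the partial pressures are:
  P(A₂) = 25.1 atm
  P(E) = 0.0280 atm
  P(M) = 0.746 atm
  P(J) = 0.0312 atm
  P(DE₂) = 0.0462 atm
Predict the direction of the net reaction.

toward reactants

Qₚ = P(E)³·P(A₂)² / (P(J)²·P(DE₂)²·P(M)²) = (0.0280)³·(25.1)² / ((0.0312)²·(0.0462)²·(0.746)²) = 12000
Qₚ = 12000 > Kₚ = 1460, so the reverse reaction proceeds.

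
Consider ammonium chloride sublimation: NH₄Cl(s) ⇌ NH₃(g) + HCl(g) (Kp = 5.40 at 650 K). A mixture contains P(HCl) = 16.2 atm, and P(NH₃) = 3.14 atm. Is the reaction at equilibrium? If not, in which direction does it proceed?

toward reactants

(NH₄Cl is a pure solid — omitted from Qp.)
Qp = P(NH₃)·P(HCl) = (3.14)·(16.2) = 50.9
Qp = 50.9 > Kp = 5.40, so the reverse reaction proceeds.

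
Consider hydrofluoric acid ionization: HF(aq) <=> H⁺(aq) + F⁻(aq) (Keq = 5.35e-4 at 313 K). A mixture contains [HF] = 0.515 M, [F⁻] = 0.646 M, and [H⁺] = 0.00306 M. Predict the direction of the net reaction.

Q = [H⁺]·[F⁻] / [HF] = (0.00306)·(0.646) / (0.515) = 0.00384
Q = 0.00384 > Keq = 5.35e-4, so the reverse reaction proceeds.

to the left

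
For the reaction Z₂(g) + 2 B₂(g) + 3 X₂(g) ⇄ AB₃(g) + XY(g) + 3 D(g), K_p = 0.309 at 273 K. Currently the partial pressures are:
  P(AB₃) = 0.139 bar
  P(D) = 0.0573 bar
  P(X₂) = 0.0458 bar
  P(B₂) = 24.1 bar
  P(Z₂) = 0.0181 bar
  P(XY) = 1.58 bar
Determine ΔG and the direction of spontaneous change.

ΔG = -4.59 kJ/mol; the forward reaction is spontaneous

Q_p = P(AB₃)·P(XY)·P(D)³ / (P(Z₂)·P(B₂)²·P(X₂)³) = (0.139)·(1.58)·(0.0573)³ / ((0.0181)·(24.1)²·(0.0458)³) = 0.0409
ΔG = RT ln(Q_p/K_p) = (8.314 J mol⁻¹ K⁻¹)(273 K) × ln(0.0409/0.309)
   = (2.270 kJ/mol)(-2.022) = -4.59 kJ/mol
ΔG < 0, so the forward reaction is spontaneous (proceeds forward).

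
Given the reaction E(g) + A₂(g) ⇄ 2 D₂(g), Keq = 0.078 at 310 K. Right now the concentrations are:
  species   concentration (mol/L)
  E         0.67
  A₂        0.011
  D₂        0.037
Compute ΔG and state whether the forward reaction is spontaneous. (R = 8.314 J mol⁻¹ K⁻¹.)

ΔG = 2.24 kJ/mol; the forward reaction is non-spontaneous

Q = [D₂]² / ([E]·[A₂]) = (0.037)² / ((0.67)·(0.011)) = 0.186
ΔG = RT ln(Q/Keq) = (8.314 J mol⁻¹ K⁻¹)(310 K) × ln(0.186/0.078)
   = (2.577 kJ/mol)(0.8690) = 2.24 kJ/mol
ΔG > 0, so the forward reaction is non-spontaneous (proceeds in reverse).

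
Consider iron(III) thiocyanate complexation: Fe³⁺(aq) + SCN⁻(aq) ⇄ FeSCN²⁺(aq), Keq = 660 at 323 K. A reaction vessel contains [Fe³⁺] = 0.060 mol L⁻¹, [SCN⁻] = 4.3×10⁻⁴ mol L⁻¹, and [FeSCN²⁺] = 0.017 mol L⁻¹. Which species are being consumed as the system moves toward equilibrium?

none (at equilibrium)

Q = [FeSCN²⁺] / ([Fe³⁺]·[SCN⁻]) = (0.017) / ((0.060)·(4.3×10⁻⁴)) = 660
Q = 660 = Keq; the system is at equilibrium.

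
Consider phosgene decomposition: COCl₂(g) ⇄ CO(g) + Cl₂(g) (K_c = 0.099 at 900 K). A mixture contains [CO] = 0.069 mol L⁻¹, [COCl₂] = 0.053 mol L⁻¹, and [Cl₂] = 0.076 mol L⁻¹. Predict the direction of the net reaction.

Q_c = [CO]·[Cl₂] / [COCl₂] = (0.069)·(0.076) / (0.053) = 0.099
Q_c = 0.099 = K_c, so the system is already at equilibrium.

neither direction; the system is at equilibrium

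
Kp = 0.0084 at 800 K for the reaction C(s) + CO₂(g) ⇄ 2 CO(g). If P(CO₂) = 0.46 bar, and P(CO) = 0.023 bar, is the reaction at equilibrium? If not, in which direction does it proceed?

(C is a pure solid — omitted from Qp.)
Qp = P(CO)² / P(CO₂) = (0.023)² / (0.46) = 0.0011
Qp = 0.0011 < Kp = 0.0084, so the forward reaction proceeds.

to the right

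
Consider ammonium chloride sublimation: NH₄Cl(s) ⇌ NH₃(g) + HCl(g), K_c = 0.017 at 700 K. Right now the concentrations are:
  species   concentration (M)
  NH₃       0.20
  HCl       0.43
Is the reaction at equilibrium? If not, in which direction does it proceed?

(NH₄Cl is a pure solid — omitted from Q_c.)
Q_c = [NH₃]·[HCl] = (0.20)·(0.43) = 0.086
Q_c = 0.086 > K_c = 0.017, so the reverse reaction proceeds.

in the reverse direction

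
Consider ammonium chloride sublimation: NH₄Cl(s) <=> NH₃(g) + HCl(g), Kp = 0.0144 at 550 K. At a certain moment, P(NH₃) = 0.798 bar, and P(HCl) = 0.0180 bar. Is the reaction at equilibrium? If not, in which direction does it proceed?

(NH₄Cl is a pure solid — omitted from Qp.)
Qp = P(NH₃)·P(HCl) = (0.798)·(0.0180) = 0.0144
Qp = 0.0144 = Kp, so the system is already at equilibrium.

no net change (already at equilibrium)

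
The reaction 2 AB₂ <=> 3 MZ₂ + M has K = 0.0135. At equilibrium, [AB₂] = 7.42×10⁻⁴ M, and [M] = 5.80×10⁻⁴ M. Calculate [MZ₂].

[MZ₂] = 0.0234 M

At equilibrium, K = [MZ₂]³·[M] / [AB₂]² = 0.0135.
([MZ₂])³·(5.80×10⁻⁴) / (7.42×10⁻⁴)² = 0.0135
[MZ₂]³ = 1.28×10⁻⁵ ⇒ [MZ₂] = 0.0234 M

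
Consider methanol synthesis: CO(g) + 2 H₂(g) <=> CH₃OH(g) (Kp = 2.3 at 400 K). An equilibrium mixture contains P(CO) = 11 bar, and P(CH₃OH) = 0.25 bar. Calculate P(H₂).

At equilibrium, Kp = P(CH₃OH) / (P(CO)·P(H₂)²) = 2.3.
(0.25) / ((11)·(P(H₂))²) = 2.3
P(H₂)² = 0.00988 ⇒ P(H₂) = 0.099 bar

P(H₂) = 0.099 bar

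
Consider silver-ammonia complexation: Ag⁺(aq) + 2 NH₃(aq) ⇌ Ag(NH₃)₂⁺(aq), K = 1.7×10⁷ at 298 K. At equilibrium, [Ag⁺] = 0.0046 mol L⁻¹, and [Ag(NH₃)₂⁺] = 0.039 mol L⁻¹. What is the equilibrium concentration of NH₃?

[NH₃] = 7.1×10⁻⁴ mol L⁻¹

At equilibrium, K = [Ag(NH₃)₂⁺] / ([Ag⁺]·[NH₃]²) = 1.7×10⁷.
(0.039) / ((0.0046)·([NH₃])²) = 1.7×10⁷
[NH₃]² = 4.99×10⁻⁷ ⇒ [NH₃] = 7.1×10⁻⁴ mol L⁻¹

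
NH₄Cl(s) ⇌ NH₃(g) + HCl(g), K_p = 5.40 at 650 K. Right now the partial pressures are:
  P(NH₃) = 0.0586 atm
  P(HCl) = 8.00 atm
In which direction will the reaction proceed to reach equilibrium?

forward (toward products)

(NH₄Cl is a pure solid — omitted from Q_p.)
Q_p = P(NH₃)·P(HCl) = (0.0586)·(8.00) = 0.469
Q_p = 0.469 < K_p = 5.40, so the forward reaction proceeds.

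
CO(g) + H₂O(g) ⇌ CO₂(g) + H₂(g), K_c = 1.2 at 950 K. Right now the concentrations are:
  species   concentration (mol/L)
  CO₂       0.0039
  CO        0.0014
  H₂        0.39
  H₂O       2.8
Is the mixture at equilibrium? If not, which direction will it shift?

Q_c = [CO₂]·[H₂] / ([CO]·[H₂O]) = (0.0039)·(0.39) / ((0.0014)·(2.8)) = 0.39
Q_c = 0.39 < K_c = 1.2: net forward reaction.

no; Q < K, reaction proceeds forward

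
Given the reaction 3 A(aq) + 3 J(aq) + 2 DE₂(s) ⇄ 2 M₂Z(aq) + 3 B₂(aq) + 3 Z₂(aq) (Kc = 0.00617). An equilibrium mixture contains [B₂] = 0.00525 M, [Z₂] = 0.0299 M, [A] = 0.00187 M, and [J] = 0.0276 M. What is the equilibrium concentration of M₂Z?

(DE₂ is a pure solid — omitted from Kc.)
At equilibrium, Kc = [M₂Z]²·[B₂]³·[Z₂]³ / ([A]³·[J]³) = 0.00617.
([M₂Z])²·(0.00525)³·(0.0299)³ / ((0.00187)³·(0.0276)³) = 0.00617
[M₂Z]² = 2.19×10⁻⁴ ⇒ [M₂Z] = 0.0148 M

[M₂Z] = 0.0148 M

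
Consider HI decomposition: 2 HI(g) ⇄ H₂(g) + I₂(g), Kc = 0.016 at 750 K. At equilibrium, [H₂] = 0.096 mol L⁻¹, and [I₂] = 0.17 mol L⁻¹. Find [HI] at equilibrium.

[HI] = 1.0 mol L⁻¹

At equilibrium, Kc = [H₂]·[I₂] / [HI]² = 0.016.
(0.096)·(0.17) / ([HI])² = 0.016
[HI]² = 1.02 ⇒ [HI] = 1.0 mol L⁻¹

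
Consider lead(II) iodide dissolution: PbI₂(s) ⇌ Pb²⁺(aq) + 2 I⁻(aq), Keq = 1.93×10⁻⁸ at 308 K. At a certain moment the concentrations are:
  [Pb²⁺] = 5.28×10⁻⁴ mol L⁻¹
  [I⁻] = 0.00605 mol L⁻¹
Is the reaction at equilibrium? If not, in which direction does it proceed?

(PbI₂ is a pure solid — omitted from Q.)
Q = [Pb²⁺]·[I⁻]² = (5.28×10⁻⁴)·(0.00605)² = 1.93×10⁻⁸
Q = 1.93×10⁻⁸ = Keq, so the system is already at equilibrium.

neither direction; the system is at equilibrium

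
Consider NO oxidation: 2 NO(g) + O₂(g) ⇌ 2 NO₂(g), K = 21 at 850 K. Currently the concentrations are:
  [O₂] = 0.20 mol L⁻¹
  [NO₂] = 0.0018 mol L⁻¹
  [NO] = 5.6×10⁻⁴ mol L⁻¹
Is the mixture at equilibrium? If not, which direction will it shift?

Q = [NO₂]² / ([NO]²·[O₂]) = (0.0018)² / ((5.6×10⁻⁴)²·(0.20)) = 52
Q = 52 > K = 21: net reverse reaction.

no; Q > K, reaction proceeds in reverse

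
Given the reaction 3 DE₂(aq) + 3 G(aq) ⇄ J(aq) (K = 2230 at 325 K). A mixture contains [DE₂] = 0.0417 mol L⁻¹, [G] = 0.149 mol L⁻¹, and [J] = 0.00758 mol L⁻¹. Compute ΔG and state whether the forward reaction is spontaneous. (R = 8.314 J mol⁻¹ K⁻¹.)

ΔG = 7.16 kJ/mol; the forward reaction is non-spontaneous

Q = [J] / ([DE₂]³·[G]³) = (0.00758) / ((0.0417)³·(0.149)³) = 31600
ΔG = RT ln(Q/K) = (8.314 J mol⁻¹ K⁻¹)(325 K) × ln(31600/2230)
   = (2.702 kJ/mol)(2.651) = 7.16 kJ/mol
ΔG > 0, so the forward reaction is non-spontaneous (proceeds in reverse).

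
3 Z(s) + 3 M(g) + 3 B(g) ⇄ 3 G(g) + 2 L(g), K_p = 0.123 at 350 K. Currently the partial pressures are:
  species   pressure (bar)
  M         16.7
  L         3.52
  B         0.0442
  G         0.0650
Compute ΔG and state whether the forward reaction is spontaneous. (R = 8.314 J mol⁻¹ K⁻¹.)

ΔG = -7.79 kJ/mol; the forward reaction is spontaneous

(Z is a pure solid — omitted from Q_p.)
Q_p = P(G)³·P(L)² / (P(M)³·P(B)³) = (0.0650)³·(3.52)² / ((16.7)³·(0.0442)³) = 0.00846
ΔG = RT ln(Q_p/K_p) = (8.314 J mol⁻¹ K⁻¹)(350 K) × ln(0.00846/0.123)
   = (2.910 kJ/mol)(-2.677) = -7.79 kJ/mol
ΔG < 0, so the forward reaction is spontaneous (proceeds forward).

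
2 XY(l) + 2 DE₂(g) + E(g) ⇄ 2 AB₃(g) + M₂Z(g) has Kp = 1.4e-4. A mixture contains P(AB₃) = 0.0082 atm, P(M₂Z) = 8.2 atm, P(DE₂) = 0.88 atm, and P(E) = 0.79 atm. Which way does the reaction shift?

(XY is a pure liquid — omitted from Qp.)
Qp = P(AB₃)²·P(M₂Z) / (P(DE₂)²·P(E)) = (0.0082)²·(8.2) / ((0.88)²·(0.79)) = 9.0e-4
Qp = 9.0e-4 > Kp = 1.4e-4, so the reverse reaction proceeds.

toward reactants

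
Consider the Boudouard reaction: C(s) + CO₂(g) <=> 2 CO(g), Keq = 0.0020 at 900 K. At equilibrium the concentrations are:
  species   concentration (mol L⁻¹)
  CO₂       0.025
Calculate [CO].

[CO] = 0.0071 mol L⁻¹

(C is a pure solid — omitted from Keq.)
At equilibrium, Keq = [CO]² / [CO₂] = 0.0020.
([CO])² / (0.025) = 0.0020
[CO]² = 5.00×10⁻⁵ ⇒ [CO] = 0.0071 mol L⁻¹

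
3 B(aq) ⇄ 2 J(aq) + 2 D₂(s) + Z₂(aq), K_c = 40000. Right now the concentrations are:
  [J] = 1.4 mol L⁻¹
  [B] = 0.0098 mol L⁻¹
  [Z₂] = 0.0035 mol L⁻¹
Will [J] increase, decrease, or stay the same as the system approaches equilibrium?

(D₂ is a pure solid — omitted from Q_c.)
Q_c = [J]²·[Z₂] / [B]³ = (1.4)²·(0.0035) / (0.0098)³ = 7300
Q_c = 7300 < K_c = 40000: net forward reaction.
J is a product, so it increases.

increase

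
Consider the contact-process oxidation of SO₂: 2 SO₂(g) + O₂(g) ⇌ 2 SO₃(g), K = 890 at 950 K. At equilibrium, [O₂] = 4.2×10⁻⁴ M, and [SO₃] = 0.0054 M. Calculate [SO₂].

[SO₂] = 0.0088 M

At equilibrium, K = [SO₃]² / ([SO₂]²·[O₂]) = 890.
(0.0054)² / (([SO₂])²·(4.2×10⁻⁴)) = 890
[SO₂]² = 7.80×10⁻⁵ ⇒ [SO₂] = 0.0088 M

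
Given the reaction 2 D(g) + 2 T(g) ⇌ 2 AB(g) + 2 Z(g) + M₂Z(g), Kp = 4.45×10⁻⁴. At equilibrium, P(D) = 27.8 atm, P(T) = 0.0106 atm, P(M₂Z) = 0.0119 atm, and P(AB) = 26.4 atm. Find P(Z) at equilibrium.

At equilibrium, Kp = P(AB)²·P(Z)²·P(M₂Z) / (P(D)²·P(T)²) = 4.45×10⁻⁴.
(26.4)²·(P(Z))²·(0.0119) / ((27.8)²·(0.0106)²) = 4.45×10⁻⁴
P(Z)² = 4.66×10⁻⁶ ⇒ P(Z) = 0.00216 atm

P(Z) = 0.00216 atm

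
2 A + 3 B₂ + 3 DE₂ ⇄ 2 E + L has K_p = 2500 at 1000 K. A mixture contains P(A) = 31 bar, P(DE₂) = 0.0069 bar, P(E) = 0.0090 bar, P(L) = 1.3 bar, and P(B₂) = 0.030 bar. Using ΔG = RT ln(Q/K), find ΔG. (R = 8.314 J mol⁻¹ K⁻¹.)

Q_p = P(E)²·P(L) / (P(A)²·P(B₂)³·P(DE₂)³) = (0.0090)²·(1.3) / ((31)²·(0.030)³·(0.0069)³) = 12400
ΔG = RT ln(Q_p/K_p) = (8.314 J mol⁻¹ K⁻¹)(1000 K) × ln(12400/2500)
   = (8.314 kJ/mol)(1.601) = 13.3 kJ/mol
ΔG > 0, so the forward reaction is non-spontaneous (proceeds in reverse).

ΔG = 13.3 kJ/mol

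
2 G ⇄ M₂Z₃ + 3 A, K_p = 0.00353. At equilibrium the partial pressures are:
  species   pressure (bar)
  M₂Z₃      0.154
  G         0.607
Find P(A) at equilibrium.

P(A) = 0.204 bar

At equilibrium, K_p = P(M₂Z₃)·P(A)³ / P(G)² = 0.00353.
(0.154)·(P(A))³ / (0.607)² = 0.00353
P(A)³ = 0.00845 ⇒ P(A) = 0.204 bar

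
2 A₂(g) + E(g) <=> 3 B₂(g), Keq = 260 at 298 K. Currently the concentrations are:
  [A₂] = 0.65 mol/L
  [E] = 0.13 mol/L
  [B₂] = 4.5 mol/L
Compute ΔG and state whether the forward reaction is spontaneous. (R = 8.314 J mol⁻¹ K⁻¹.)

ΔG = 4.59 kJ/mol; the forward reaction is non-spontaneous

Q = [B₂]³ / ([A₂]²·[E]) = (4.5)³ / ((0.65)²·(0.13)) = 1660
ΔG = RT ln(Q/Keq) = (8.314 J mol⁻¹ K⁻¹)(298 K) × ln(1660/260)
   = (2.478 kJ/mol)(1.854) = 4.59 kJ/mol
ΔG > 0, so the forward reaction is non-spontaneous (proceeds in reverse).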